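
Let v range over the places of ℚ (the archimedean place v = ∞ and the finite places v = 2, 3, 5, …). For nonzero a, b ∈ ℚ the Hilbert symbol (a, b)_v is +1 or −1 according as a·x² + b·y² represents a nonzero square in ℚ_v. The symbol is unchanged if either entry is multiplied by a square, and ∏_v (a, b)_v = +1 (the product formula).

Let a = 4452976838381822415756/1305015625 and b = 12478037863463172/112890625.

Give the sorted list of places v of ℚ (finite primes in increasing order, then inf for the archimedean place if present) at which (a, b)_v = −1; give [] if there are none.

(a, b) ≡ (91, 897) mod (ℚ^×)²; places V = {2, 3, 5, 7, 11, 13, 17, 23, ∞}.
(a,b)_2: α=2, β=2; u≡3, v≡1 (mod 8); ε(u)ε(v)=1·0, αω(v)=2·0, βω(u)=2·1; sum ≡ 0  ⇒  +1.
(a,b)_3: α=10, u≡1; β=9, v≡2 (mod 3); (1|3)=+1, (2|3)=-1; sign (−1)^0·+1^9·-1^10 = +1.
(a,b)_11: α=0, u≡3; β=2, v≡2 (mod 11); (3|11)=+1, (2|11)=-1; sign (−1)^0·+1^2·-1^0 = +1.
(a,b)_17: α=-4, u≡11; β=-2, v≡8 (mod 17); (11|17)=-1, (8|17)=+1; sign (−1)^0·-1^-2·+1^-4 = +1.
(a,b)_∞: sgn(91)=+, sgn(897)=+, so +1.
(a,b)_23: α=6, u≡19; β=3, v≡4 (mod 23); (19|23)=-1, (4|23)=+1; sign (−1)^0·-1^3·+1^6 = -1.
(a,b)_5: α=-6, u≡1; β=-8, v≡3 (mod 5); (1|5)=+1, (3|5)=-1; sign (−1)^0·+1^-8·-1^-6 = +1.
(a,b)_7: α=3, u≡3; β=2, v≡1 (mod 7); (3|7)=-1, (1|7)=+1; sign (−1)^0·-1^2·+1^3 = +1.
(a,b)_13: α=5, u≡2; β=3, v≡3 (mod 13); (2|13)=-1, (3|13)=+1; sign (−1)^0·-1^3·+1^5 = -1.
|Ram(91, 897)| = 2, even; anisotropic at {13, 23}.

[13, 23]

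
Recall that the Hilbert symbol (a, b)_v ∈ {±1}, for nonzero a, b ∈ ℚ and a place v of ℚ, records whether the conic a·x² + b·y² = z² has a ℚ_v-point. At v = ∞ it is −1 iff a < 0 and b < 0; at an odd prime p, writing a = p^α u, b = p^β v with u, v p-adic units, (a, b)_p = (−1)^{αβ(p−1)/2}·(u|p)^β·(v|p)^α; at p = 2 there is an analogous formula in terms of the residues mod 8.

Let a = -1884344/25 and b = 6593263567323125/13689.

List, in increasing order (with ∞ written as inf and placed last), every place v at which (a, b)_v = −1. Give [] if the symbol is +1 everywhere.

[2, 11]

(a, b) ≡ (-9614, 77) mod (ℚ^×)²; places V = {2, 3, 5, 7, 11, 13, 19, 23, ∞}.
(a,b)_13: α=0, u≡7; β=-2, v≡10 (mod 13); (7|13)=-1, (10|13)=+1; sign (−1)^0·-1^-2·+1^0 = +1.
(a,b)_2: α=3, β=0; u≡1, v≡5 (mod 8); ε(u)ε(v)=0·0, αω(v)=3·1, βω(u)=0·0; sum ≡ 1  ⇒  -1.
(a,b)_23: α=1, u≡22; β=2, v≡1 (mod 23); (22|23)=-1, (1|23)=+1; sign (−1)^0·-1^2·+1^1 = +1.
(a,b)_7: α=2, u≡4; β=3, v≡2 (mod 7); (4|7)=+1, (2|7)=+1; sign (−1)^0·+1^3·+1^2 = +1.
(a,b)_∞: sgn(-9614)=−, sgn(77)=+, so +1.
(a,b)_11: α=1, u≡7; β=5, v≡6 (mod 11); (7|11)=-1, (6|11)=-1; sign (−1)^1·-1^5·-1^1 = -1.
(a,b)_3: α=0, u≡1; β=-4, v≡2 (mod 3); (1|3)=+1, (2|3)=-1; sign (−1)^0·+1^-4·-1^0 = +1.
(a,b)_5: α=-2, u≡1; β=4, v≡3 (mod 5); (1|5)=+1, (3|5)=-1; sign (−1)^0·+1^4·-1^-2 = +1.
(a,b)_19: α=1, u≡7; β=2, v≡11 (mod 19); (7|19)=+1, (11|19)=+1; sign (−1)^0·+1^2·+1^1 = +1.
Ram(-9614, 77) = {2, 11}; no ℚ_2-point on the conic.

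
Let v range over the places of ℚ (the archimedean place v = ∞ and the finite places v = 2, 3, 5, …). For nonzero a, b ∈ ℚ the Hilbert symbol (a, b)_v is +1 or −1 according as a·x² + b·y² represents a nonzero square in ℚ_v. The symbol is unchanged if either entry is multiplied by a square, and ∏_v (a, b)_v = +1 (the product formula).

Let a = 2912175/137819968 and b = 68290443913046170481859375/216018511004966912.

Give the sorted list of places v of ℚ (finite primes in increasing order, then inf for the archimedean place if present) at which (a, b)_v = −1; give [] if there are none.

Mod squares: a ≡ 91, b ≡ 8398. Check v ∈ {∞, 2, 3, 5, 7, 11, 13, 17, 19, 31, 37, 43}.
v=43: a=43^2·(≡18), b=43^0·(≡17) mod 43; (18|43)=-1, (17|43)=+1; (−1)^{2·0·21}·(-1)^0·(+1)^2 = +1.
v=19: a=19^0·(≡14), b=19^1·(≡7) mod 19; (14|19)=-1, (7|19)=+1; (−1)^{0·1·9}·(-1)^1·(+1)^0 = -1.
v=17: a=17^0·(≡10), b=17^1·(≡1) mod 17; (10|17)=-1, (1|17)=+1; (−1)^{0·1·8}·(-1)^1·(+1)^0 = -1.
v=11: a=11^-2·(≡1), b=11^-4·(≡9) mod 11; (1|11)=+1, (9|11)=+1; (−1)^{-2·-4·5}·(+1)^-4·(+1)^-2 = +1.
v=∞: 91 > 0 and 8398 > 0  ⇒  (a,b)_∞ = +1.
v=5: a=5^2·(≡4), b=5^6·(≡2) mod 5; (4|5)=+1, (2|5)=-1; (−1)^{2·6·2}·(+1)^6·(-1)^2 = +1.
v=2: v_2(a)=-6, v_2(b)=-13; units ≡ 3, 7 (mod 8); ε·ε+αω+βω = 1·1+-6·0+-13·1 ≡ 0  ⇒  (a,b)_2 = +1.
v=31: a=31^0·(≡17), b=31^-2·(≡1) mod 31; (17|31)=-1, (1|31)=+1; (−1)^{0·-2·15}·(-1)^-2·(+1)^0 = +1.
v=37: a=37^-2·(≡19), b=37^-4·(≡12) mod 37; (19|37)=-1, (12|37)=+1; (−1)^{-2·-4·18}·(-1)^-4·(+1)^-2 = +1.
v=13: a=13^-1·(≡11), b=13^9·(≡12) mod 13; (11|13)=-1, (12|13)=+1; (−1)^{-1·9·6}·(-1)^9·(+1)^-1 = -1.
v=7: a=7^1·(≡6), b=7^4·(≡5) mod 7; (6|7)=-1, (5|7)=-1; (−1)^{1·4·3}·(-1)^4·(-1)^1 = -1.
v=3: a=3^2·(≡1), b=3^12·(≡1) mod 3; (1|3)=+1, (1|3)=+1; (−1)^{2·12·1}·(+1)^12·(+1)^2 = +1.
(91, 8398 / ℚ) ramifies at {7, 13, 17, 19}: a division algebra.

[7, 13, 17, 19]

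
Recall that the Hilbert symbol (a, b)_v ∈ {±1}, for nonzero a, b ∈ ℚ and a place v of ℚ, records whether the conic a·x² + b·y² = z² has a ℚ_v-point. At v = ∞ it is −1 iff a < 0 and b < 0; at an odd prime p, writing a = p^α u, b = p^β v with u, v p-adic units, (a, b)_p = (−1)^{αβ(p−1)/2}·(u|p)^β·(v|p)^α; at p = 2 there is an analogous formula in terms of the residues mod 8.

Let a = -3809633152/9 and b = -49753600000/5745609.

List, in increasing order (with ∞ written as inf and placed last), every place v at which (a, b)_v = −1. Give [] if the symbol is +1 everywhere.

[2, 5, 13, 19, 23, inf]

Mod squares: a ≡ -352222, b ≡ -115. Check v ∈ {∞, 2, 3, 5, 13, 17, 19, 23, 31, 47}.
v=31: a=31^1·(≡26), b=31^0·(≡19) mod 31; (26|31)=-1, (19|31)=+1; (−1)^{1·0·15}·(-1)^0·(+1)^1 = +1.
v=17: a=17^0·(≡8), b=17^-2·(≡15) mod 17; (8|17)=+1, (15|17)=+1; (−1)^{0·-2·8}·(+1)^-2·(+1)^0 = +1.
v=47: a=47^0·(≡13), b=47^-2·(≡41) mod 47; (13|47)=-1, (41|47)=-1; (−1)^{0·-2·23}·(-1)^-2·(-1)^0 = +1.
v=2: v_2(a)=7, v_2(b)=12; units ≡ 1, 5 (mod 8); ε·ε+αω+βω = 0·0+7·1+12·0 ≡ 1  ⇒  (a,b)_2 = -1.
v=3: a=3^-2·(≡2), b=3^-2·(≡2) mod 3; (2|3)=-1, (2|3)=-1; (−1)^{-2·-2·1}·(-1)^-2·(-1)^-2 = +1.
v=∞: -352222 < 0 and -115 < 0  ⇒  (a,b)_∞ = -1.
v=19: a=19^1·(≡16), b=19^0·(≡12) mod 19; (16|19)=+1, (12|19)=-1; (−1)^{1·0·9}·(+1)^0·(-1)^1 = -1.
v=5: a=5^0·(≡2), b=5^5·(≡2) mod 5; (2|5)=-1, (2|5)=-1; (−1)^{0·5·2}·(-1)^5·(-1)^0 = -1.
v=23: a=23^1·(≡18), b=23^1·(≡1) mod 23; (18|23)=+1, (1|23)=+1; (−1)^{1·1·11}·(+1)^1·(+1)^1 = -1.
v=13: a=13^3·(≡6), b=13^2·(≡11) mod 13; (6|13)=-1, (11|13)=-1; (−1)^{3·2·6}·(-1)^2·(-1)^3 = -1.
Ram(-352222, -115) = {2, 5, 13, 19, 23, ∞}; no ℚ_2-point on the conic.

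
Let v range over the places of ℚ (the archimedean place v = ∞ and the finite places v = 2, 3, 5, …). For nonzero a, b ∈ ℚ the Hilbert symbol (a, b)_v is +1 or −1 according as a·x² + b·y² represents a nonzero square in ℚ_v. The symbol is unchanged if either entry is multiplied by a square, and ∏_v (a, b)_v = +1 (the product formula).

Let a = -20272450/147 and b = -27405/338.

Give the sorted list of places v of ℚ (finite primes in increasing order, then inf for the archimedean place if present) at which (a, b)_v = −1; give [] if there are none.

[29, 31, 41, inf]

(a, b) ≡ (-2432694, -6090) mod (ℚ^×)²; places V = {2, 3, 5, 7, 11, 13, 29, 31, 41, ∞}.
(a,b)_13: α=0, u≡9; β=-2, v≡6 (mod 13); (9|13)=+1, (6|13)=-1; sign (−1)^0·+1^-2·-1^0 = +1.
(a,b)_2: α=1, β=-1; u≡5, v≡3 (mod 8); ε(u)ε(v)=0·1, αω(v)=1·1, βω(u)=-1·1; sum ≡ 0  ⇒  +1.
(a,b)_5: α=2, u≡1; β=1, v≡3 (mod 5); (1|5)=+1, (3|5)=-1; sign (−1)^0·+1^1·-1^2 = +1.
(a,b)_11: α=1, u≡3; β=0, v≡5 (mod 11); (3|11)=+1, (5|11)=+1; sign (−1)^0·+1^0·+1^1 = +1.
(a,b)_29: α=1, u≡12; β=1, v≡22 (mod 29); (12|29)=-1, (22|29)=+1; sign (−1)^0·-1^1·+1^1 = -1.
(a,b)_∞: sgn(-2432694)=−, sgn(-6090)=−, so -1.
(a,b)_3: α=-1, u≡2; β=3, v≡1 (mod 3); (2|3)=-1, (1|3)=+1; sign (−1)^1·-1^3·+1^-1 = +1.
(a,b)_7: α=-2, u≡4; β=1, v≡6 (mod 7); (4|7)=+1, (6|7)=-1; sign (−1)^0·+1^1·-1^-2 = +1.
(a,b)_41: α=1, u≡38; β=0, v≡27 (mod 41); (38|41)=-1, (27|41)=-1; sign (−1)^0·-1^0·-1^1 = -1.
(a,b)_31: α=1, u≡20; β=0, v≡21 (mod 31); (20|31)=+1, (21|31)=-1; sign (−1)^0·+1^0·-1^1 = -1.
|Ram(-2432694, -6090)| = 4, even; anisotropic at {29, 31, 41, ∞}.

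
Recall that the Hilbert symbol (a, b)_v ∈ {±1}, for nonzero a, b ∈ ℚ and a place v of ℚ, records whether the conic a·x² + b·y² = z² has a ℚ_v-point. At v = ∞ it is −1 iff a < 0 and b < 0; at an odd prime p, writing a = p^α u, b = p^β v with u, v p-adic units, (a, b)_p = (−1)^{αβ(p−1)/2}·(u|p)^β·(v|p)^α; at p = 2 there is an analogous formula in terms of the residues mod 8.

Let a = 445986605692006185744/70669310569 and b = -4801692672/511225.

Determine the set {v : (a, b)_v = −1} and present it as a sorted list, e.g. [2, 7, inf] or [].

Mod squares: a ≡ 232841, b ≡ -217. Check v ∈ {∞, 2, 3, 5, 7, 11, 13, 29, 31, 37}.
v=37: a=37^1·(≡25), b=37^0·(≡15) mod 37; (25|37)=+1, (15|37)=-1; (−1)^{1·0·18}·(+1)^0·(-1)^1 = -1.
v=29: a=29^1·(≡20), b=29^0·(≡17) mod 29; (20|29)=+1, (17|29)=-1; (−1)^{1·0·14}·(+1)^0·(-1)^1 = -1.
v=3: a=3^2·(≡2), b=3^2·(≡2) mod 3; (2|3)=-1, (2|3)=-1; (−1)^{2·2·1}·(-1)^2·(-1)^2 = +1.
v=11: a=11^-4·(≡4), b=11^-2·(≡4) mod 11; (4|11)=+1, (4|11)=+1; (−1)^{-4·-2·5}·(+1)^-2·(+1)^-4 = +1.
v=13: a=13^-6·(≡5), b=13^-2·(≡9) mod 13; (5|13)=-1, (9|13)=+1; (−1)^{-6·-2·6}·(-1)^-2·(+1)^-6 = +1.
v=∞: 232841 > 0 and -217 < 0  ⇒  (a,b)_∞ = +1.
v=2: v_2(a)=4, v_2(b)=10; units ≡ 1, 7 (mod 8); ε·ε+αω+βω = 0·1+4·0+10·0 ≡ 0  ⇒  (a,b)_2 = +1.
v=5: a=5^0·(≡1), b=5^-2·(≡2) mod 5; (1|5)=+1, (2|5)=-1; (−1)^{0·-2·2}·(+1)^-2·(-1)^0 = +1.
v=31: a=31^3·(≡20), b=31^1·(≡12) mod 31; (20|31)=+1, (12|31)=-1; (−1)^{3·1·15}·(+1)^1·(-1)^3 = +1.
v=7: a=7^13·(≡5), b=7^5·(≡2) mod 7; (5|7)=-1, (2|7)=+1; (−1)^{13·5·3}·(-1)^5·(+1)^13 = +1.
(232841, -217 / ℚ) ramifies at {29, 37}: a division algebra.

[29, 37]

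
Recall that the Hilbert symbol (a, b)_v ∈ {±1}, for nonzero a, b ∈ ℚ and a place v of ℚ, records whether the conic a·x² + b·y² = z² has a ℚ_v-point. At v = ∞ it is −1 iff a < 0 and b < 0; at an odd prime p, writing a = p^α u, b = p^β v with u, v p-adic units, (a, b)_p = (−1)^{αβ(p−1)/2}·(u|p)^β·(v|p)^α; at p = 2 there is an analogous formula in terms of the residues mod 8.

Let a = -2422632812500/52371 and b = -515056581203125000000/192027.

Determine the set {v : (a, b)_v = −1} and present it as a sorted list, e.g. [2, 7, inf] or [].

[11, inf]

(a, b) ≡ (-59015, -1479) mod (ℚ^×)²; places V = {2, 3, 5, 11, 13, 17, 23, 29, 37, ∞}.
(a,b)_∞: sgn(-59015)=−, sgn(-1479)=−, so -1.
(a,b)_2: α=2, β=6; u≡1, v≡1 (mod 8); ε(u)ε(v)=0·0, αω(v)=2·0, βω(u)=6·0; sum ≡ 0  ⇒  +1.
(a,b)_3: α=-2, u≡1; β=-1, v≡2 (mod 3); (1|3)=+1, (2|3)=-1; sign (−1)^0·+1^-1·-1^-2 = +1.
(a,b)_37: α=1, u≡27; β=2, v≡7 (mod 37); (27|37)=+1, (7|37)=+1; sign (−1)^0·+1^2·+1^1 = +1.
(a,b)_29: α=1, u≡25; β=1, v≡28 (mod 29); (25|29)=+1, (28|29)=+1; sign (−1)^0·+1^1·+1^1 = +1.
(a,b)_11: α=-1, u≡5; β=-2, v≡2 (mod 11); (5|11)=+1, (2|11)=-1; sign (−1)^0·+1^-2·-1^-1 = -1.
(a,b)_13: α=0, u≡5; β=2, v≡10 (mod 13); (5|13)=-1, (10|13)=+1; sign (−1)^0·-1^2·+1^0 = +1.
(a,b)_23: α=-2, u≡13; β=-2, v≡1 (mod 23); (13|23)=+1, (1|23)=+1; sign (−1)^0·+1^-2·+1^-2 = +1.
(a,b)_5: α=9, u≡2; β=12, v≡1 (mod 5); (2|5)=-1, (1|5)=+1; sign (−1)^0·-1^12·+1^9 = +1.
(a,b)_17: α=2, u≡16; β=3, v≡9 (mod 17); (16|17)=+1, (9|17)=+1; sign (−1)^0·+1^3·+1^2 = +1.
|Ram(-59015, -1479)| = 2, even; anisotropic at {11, ∞}.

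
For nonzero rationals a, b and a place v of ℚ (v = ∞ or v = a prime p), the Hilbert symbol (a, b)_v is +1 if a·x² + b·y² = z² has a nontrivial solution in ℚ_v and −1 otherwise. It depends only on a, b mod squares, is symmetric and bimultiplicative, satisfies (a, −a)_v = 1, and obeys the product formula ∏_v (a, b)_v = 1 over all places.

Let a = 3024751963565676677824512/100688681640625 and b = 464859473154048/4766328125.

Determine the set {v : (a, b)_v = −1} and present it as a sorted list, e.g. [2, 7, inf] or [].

Mod squares: a ≡ 2, b ≡ 1765085. Check v ∈ {∞, 2, 3, 5, 7, 13, 19, 29, 37, 47}.
v=37: a=37^2·(≡15), b=37^1·(≡1) mod 37; (15|37)=-1, (1|37)=+1; (−1)^{2·1·18}·(-1)^1·(+1)^2 = -1.
v=13: a=13^-4·(≡7), b=13^-2·(≡12) mod 13; (7|13)=-1, (12|13)=+1; (−1)^{-4·-2·6}·(-1)^-2·(+1)^-4 = +1.
v=∞: 2 > 0 and 1765085 > 0  ⇒  (a,b)_∞ = +1.
v=2: v_2(a)=23, v_2(b)=12; units ≡ 1, 5 (mod 8); ε·ε+αω+βω = 0·0+23·1+12·0 ≡ 1  ⇒  (a,b)_2 = -1.
v=7: a=7^4·(≡4), b=7^3·(≡1) mod 7; (4|7)=+1, (1|7)=+1; (−1)^{4·3·3}·(+1)^3·(+1)^4 = +1.
v=3: a=3^10·(≡2), b=3^8·(≡2) mod 3; (2|3)=-1, (2|3)=-1; (−1)^{10·8·1}·(-1)^8·(-1)^10 = +1.
v=47: a=47^2·(≡17), b=47^1·(≡17) mod 47; (17|47)=+1, (17|47)=+1; (−1)^{2·1·23}·(+1)^1·(+1)^2 = +1.
v=19: a=19^-2·(≡15), b=19^-2·(≡17) mod 19; (15|19)=-1, (17|19)=+1; (−1)^{-2·-2·9}·(-1)^-2·(+1)^-2 = +1.
v=29: a=29^2·(≡12), b=29^1·(≡6) mod 29; (12|29)=-1, (6|29)=+1; (−1)^{2·1·14}·(-1)^1·(+1)^2 = -1.
v=5: a=5^-10·(≡2), b=5^-7·(≡2) mod 5; (2|5)=-1, (2|5)=-1; (−1)^{-10·-7·2}·(-1)^-7·(-1)^-10 = -1.
(2, 1765085 / ℚ) ramifies at {2, 5, 29, 37}: a division algebra.

[2, 5, 29, 37]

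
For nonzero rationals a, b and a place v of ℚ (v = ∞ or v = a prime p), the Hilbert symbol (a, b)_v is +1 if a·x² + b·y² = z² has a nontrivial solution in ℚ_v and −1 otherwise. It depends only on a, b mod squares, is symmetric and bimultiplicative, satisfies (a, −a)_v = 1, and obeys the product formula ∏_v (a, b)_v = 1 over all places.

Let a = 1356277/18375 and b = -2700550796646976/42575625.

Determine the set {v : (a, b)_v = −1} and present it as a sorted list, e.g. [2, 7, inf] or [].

(a, b) ≡ (195, -1) mod (ℚ^×)²; places V = {2, 3, 5, 7, 13, 17, 19, 29, ∞}.
(a,b)_13: α=1, u≡5; β=4, v≡3 (mod 13); (5|13)=-1, (3|13)=+1; sign (−1)^0·-1^4·+1^1 = +1.
(a,b)_29: α=0, u≡18; β=-2, v≡22 (mod 29); (18|29)=-1, (22|29)=+1; sign (−1)^0·-1^-2·+1^0 = +1.
(a,b)_3: α=-1, u≡2; β=-4, v≡2 (mod 3); (2|3)=-1, (2|3)=-1; sign (−1)^0·-1^-4·-1^-1 = -1.
(a,b)_17: α=2, u≡8; β=4, v≡4 (mod 17); (8|17)=+1, (4|17)=+1; sign (−1)^0·+1^4·+1^2 = +1.
(a,b)_7: α=-2, u≡5; β=2, v≡5 (mod 7); (5|7)=-1, (5|7)=-1; sign (−1)^0·-1^2·-1^-2 = +1.
(a,b)_5: α=-3, u≡1; β=-4, v≡4 (mod 5); (1|5)=+1, (4|5)=+1; sign (−1)^0·+1^-4·+1^-3 = +1.
(a,b)_19: α=2, u≡7; β=2, v≡18 (mod 19); (7|19)=+1, (18|19)=-1; sign (−1)^0·+1^2·-1^2 = +1.
(a,b)_∞: sgn(195)=+, sgn(-1)=−, so +1.
(a,b)_2: α=0, β=6; u≡3, v≡7 (mod 8); ε(u)ε(v)=1·1, αω(v)=0·0, βω(u)=6·1; sum ≡ 1  ⇒  -1.
Ram(195, -1) = {2, 3}; no ℚ_2-point on the conic.

[2, 3]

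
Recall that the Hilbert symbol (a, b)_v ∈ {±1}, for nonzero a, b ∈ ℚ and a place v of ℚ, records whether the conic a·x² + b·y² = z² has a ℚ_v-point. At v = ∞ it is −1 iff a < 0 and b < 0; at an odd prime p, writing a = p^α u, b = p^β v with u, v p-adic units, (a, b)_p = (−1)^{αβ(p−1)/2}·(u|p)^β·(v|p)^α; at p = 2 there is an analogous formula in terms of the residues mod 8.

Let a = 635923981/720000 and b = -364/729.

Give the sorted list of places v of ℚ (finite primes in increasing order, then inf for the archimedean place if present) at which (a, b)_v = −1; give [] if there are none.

Mod squares: a ≡ 2618, b ≡ -91. Check v ∈ {∞, 2, 3, 5, 7, 11, 13, 17, 41}.
v=∞: 2618 > 0 and -91 < 0  ⇒  (a,b)_∞ = +1.
v=41: a=41^2·(≡6), b=41^0·(≡4) mod 41; (6|41)=-1, (4|41)=+1; (−1)^{2·0·20}·(-1)^0·(+1)^2 = +1.
v=13: a=13^0·(≡7), b=13^1·(≡11) mod 13; (7|13)=-1, (11|13)=-1; (−1)^{0·1·6}·(-1)^1·(-1)^0 = -1.
v=17: a=17^3·(≡1), b=17^0·(≡12) mod 17; (1|17)=+1, (12|17)=-1; (−1)^{3·0·8}·(+1)^0·(-1)^3 = -1.
v=11: a=11^1·(≡2), b=11^0·(≡7) mod 11; (2|11)=-1, (7|11)=-1; (−1)^{1·0·5}·(-1)^0·(-1)^1 = -1.
v=2: v_2(a)=-7, v_2(b)=2; units ≡ 5, 5 (mod 8); ε·ε+αω+βω = 0·0+-7·1+2·1 ≡ 1  ⇒  (a,b)_2 = -1.
v=7: a=7^1·(≡3), b=7^1·(≡4) mod 7; (3|7)=-1, (4|7)=+1; (−1)^{1·1·3}·(-1)^1·(+1)^1 = +1.
v=5: a=5^-4·(≡3), b=5^0·(≡4) mod 5; (3|5)=-1, (4|5)=+1; (−1)^{-4·0·2}·(-1)^0·(+1)^-4 = +1.
v=3: a=3^-2·(≡2), b=3^-6·(≡2) mod 3; (2|3)=-1, (2|3)=-1; (−1)^{-2·-6·1}·(-1)^-6·(-1)^-2 = +1.
|Ram(2618, -91)| = 4, even; anisotropic at {2, 11, 13, 17}.

[2, 11, 13, 17]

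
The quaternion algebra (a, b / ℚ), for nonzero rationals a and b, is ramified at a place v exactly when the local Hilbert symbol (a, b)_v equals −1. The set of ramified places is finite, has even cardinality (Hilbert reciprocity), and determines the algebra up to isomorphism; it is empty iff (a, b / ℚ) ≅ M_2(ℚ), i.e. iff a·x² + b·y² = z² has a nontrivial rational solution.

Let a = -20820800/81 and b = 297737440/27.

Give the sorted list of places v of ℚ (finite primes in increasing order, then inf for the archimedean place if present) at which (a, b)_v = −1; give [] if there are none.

[2, 5, 7, 11]

Mod squares: a ≡ -77, b ≡ 2730. Check v ∈ {∞, 2, 3, 5, 7, 11, 13}.
v=13: a=13^2·(≡9), b=13^3·(≡8) mod 13; (9|13)=+1, (8|13)=-1; (−1)^{2·3·6}·(+1)^3·(-1)^2 = +1.
v=11: a=11^1·(≡9), b=11^2·(≡10) mod 11; (9|11)=+1, (10|11)=-1; (−1)^{1·2·5}·(+1)^2·(-1)^1 = -1.
v=7: a=7^1·(≡3), b=7^1·(≡5) mod 7; (3|7)=-1, (5|7)=-1; (−1)^{1·1·3}·(-1)^1·(-1)^1 = -1.
v=2: v_2(a)=6, v_2(b)=5; units ≡ 3, 5 (mod 8); ε·ε+αω+βω = 1·0+6·1+5·1 ≡ 1  ⇒  (a,b)_2 = -1.
v=∞: -77 < 0 and 2730 > 0  ⇒  (a,b)_∞ = +1.
v=5: a=5^2·(≡3), b=5^1·(≡4) mod 5; (3|5)=-1, (4|5)=+1; (−1)^{2·1·2}·(-1)^1·(+1)^2 = -1.
v=3: a=3^-4·(≡1), b=3^-3·(≡1) mod 3; (1|3)=+1, (1|3)=+1; (−1)^{-4·-3·1}·(+1)^-3·(+1)^-4 = +1.
(-77, 2730 / ℚ) ramifies at {2, 5, 7, 11}: a division algebra.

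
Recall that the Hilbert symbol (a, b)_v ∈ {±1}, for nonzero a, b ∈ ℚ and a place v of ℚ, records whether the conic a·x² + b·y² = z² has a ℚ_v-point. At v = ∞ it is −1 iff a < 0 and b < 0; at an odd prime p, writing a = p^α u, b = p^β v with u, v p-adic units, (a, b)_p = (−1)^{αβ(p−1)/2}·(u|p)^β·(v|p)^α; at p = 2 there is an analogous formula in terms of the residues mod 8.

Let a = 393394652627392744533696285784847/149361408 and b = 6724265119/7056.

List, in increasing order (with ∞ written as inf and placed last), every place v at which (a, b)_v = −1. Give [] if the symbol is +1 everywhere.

[]

Mod squares: a ≡ 69, b ≡ 391. Check v ∈ {∞, 2, 3, 7, 11, 13, 17, 23, 29}.
v=∞: 69 > 0 and 391 > 0  ⇒  (a,b)_∞ = +1.
v=3: a=3^-5·(≡2), b=3^-2·(≡1) mod 3; (2|3)=-1, (1|3)=+1; (−1)^{-5·-2·1}·(-1)^-2·(+1)^-5 = +1.
v=17: a=17^4·(≡2), b=17^1·(≡6) mod 17; (2|17)=+1, (6|17)=-1; (−1)^{4·1·8}·(+1)^1·(-1)^4 = +1.
v=2: v_2(a)=-8, v_2(b)=-4; units ≡ 5, 7 (mod 8); ε·ε+αω+βω = 0·1+-8·0+-4·1 ≡ 0  ⇒  (a,b)_2 = +1.
v=13: a=13^6·(≡10), b=13^2·(≡1) mod 13; (10|13)=+1, (1|13)=+1; (−1)^{6·2·6}·(+1)^2·(+1)^6 = +1.
v=11: a=11^8·(≡5), b=11^2·(≡2) mod 11; (5|11)=+1, (2|11)=-1; (−1)^{8·2·5}·(+1)^2·(-1)^8 = +1.
v=23: a=23^5·(≡6), b=23^1·(≡22) mod 23; (6|23)=+1, (22|23)=-1; (−1)^{5·1·11}·(+1)^1·(-1)^5 = +1.
v=29: a=29^4·(≡26), b=29^2·(≡3) mod 29; (26|29)=-1, (3|29)=-1; (−1)^{4·2·14}·(-1)^2·(-1)^4 = +1.
v=7: a=7^-4·(≡3), b=7^-2·(≡3) mod 7; (3|7)=-1, (3|7)=-1; (−1)^{-4·-2·3}·(-1)^-2·(-1)^-4 = +1.
Ram(a, b) = ∅: the form 69·x² + 391·y² − z² is isotropic over every ℚ_v, so by Hasse–Minkowski it is isotropic over ℚ.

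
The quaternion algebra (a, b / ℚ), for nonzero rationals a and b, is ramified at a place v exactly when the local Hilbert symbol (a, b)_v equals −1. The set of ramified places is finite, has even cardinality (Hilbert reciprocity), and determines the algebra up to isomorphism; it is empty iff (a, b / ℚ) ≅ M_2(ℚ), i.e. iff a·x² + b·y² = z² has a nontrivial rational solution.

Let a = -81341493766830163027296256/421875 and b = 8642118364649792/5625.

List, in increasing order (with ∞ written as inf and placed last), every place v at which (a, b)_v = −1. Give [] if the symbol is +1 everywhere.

[2, 3, 11, 19, 47, 53]

(a, b) ≡ (-101442, 893) mod (ℚ^×)²; places V = {2, 3, 5, 11, 19, 23, 29, 47, 53, ∞}.
(a,b)_5: α=-6, u≡2; β=-4, v≡3 (mod 5); (2|5)=-1, (3|5)=-1; sign (−1)^0·-1^-4·-1^-6 = +1.
(a,b)_47: α=2, u≡35; β=1, v≡31 (mod 47); (35|47)=-1, (31|47)=-1; sign (−1)^0·-1^1·-1^2 = -1.
(a,b)_19: α=2, u≡13; β=1, v≡9 (mod 19); (13|19)=-1, (9|19)=+1; sign (−1)^0·-1^1·+1^2 = -1.
(a,b)_23: α=2, u≡17; β=2, v≡15 (mod 23); (17|23)=-1, (15|23)=-1; sign (−1)^0·-1^2·-1^2 = +1.
(a,b)_53: α=3, u≡43; β=2, v≡5 (mod 53); (43|53)=+1, (5|53)=-1; sign (−1)^0·+1^2·-1^3 = -1.
(a,b)_∞: sgn(-101442)=−, sgn(893)=+, so +1.
(a,b)_29: α=1, u≡27; β=2, v≡6 (mod 29); (27|29)=-1, (6|29)=+1; sign (−1)^0·-1^2·+1^1 = +1.
(a,b)_2: α=25, β=6; u≡7, v≡5 (mod 8); ε(u)ε(v)=1·0, αω(v)=25·1, βω(u)=6·0; sum ≡ 1  ⇒  -1.
(a,b)_3: α=-3, u≡2; β=-2, v≡2 (mod 3); (2|3)=-1, (2|3)=-1; sign (−1)^0·-1^-2·-1^-3 = -1.
(a,b)_11: α=3, u≡6; β=2, v≡2 (mod 11); (6|11)=-1, (2|11)=-1; sign (−1)^0·-1^2·-1^3 = -1.
(-101442, 893 / ℚ) ramifies at {2, 3, 11, 19, 47, 53}: a division algebra.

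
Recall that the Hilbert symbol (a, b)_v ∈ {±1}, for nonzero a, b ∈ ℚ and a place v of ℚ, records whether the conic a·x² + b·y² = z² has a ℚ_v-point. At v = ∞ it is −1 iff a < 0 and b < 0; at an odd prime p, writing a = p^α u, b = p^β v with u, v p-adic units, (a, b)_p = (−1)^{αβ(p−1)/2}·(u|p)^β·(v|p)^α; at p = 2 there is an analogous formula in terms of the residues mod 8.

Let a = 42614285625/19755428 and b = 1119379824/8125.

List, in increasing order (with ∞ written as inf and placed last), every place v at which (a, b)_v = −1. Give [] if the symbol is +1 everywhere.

Mod squares: a ≡ 45849, b ≡ 5083. Check v ∈ {∞, 2, 3, 5, 7, 11, 13, 17, 23, 29, 31, 47, 53}.
v=∞: 45849 > 0 and 5083 > 0  ⇒  (a,b)_∞ = +1.
v=5: a=5^4·(≡4), b=5^-4·(≡3) mod 5; (4|5)=+1, (3|5)=-1; (−1)^{4·-4·2}·(+1)^-4·(-1)^4 = +1.
v=29: a=29^1·(≡15), b=29^0·(≡19) mod 29; (15|29)=-1, (19|29)=-1; (−1)^{1·0·14}·(-1)^0·(-1)^1 = -1.
v=3: a=3^3·(≡1), b=3^4·(≡1) mod 3; (1|3)=+1, (1|3)=+1; (−1)^{3·4·1}·(+1)^4·(+1)^3 = +1.
v=17: a=17^-1·(≡10), b=17^1·(≡7) mod 17; (10|17)=-1, (7|17)=-1; (−1)^{-1·1·8}·(-1)^1·(-1)^-1 = +1.
v=23: a=23^0·(≡11), b=23^1·(≡15) mod 23; (11|23)=-1, (15|23)=-1; (−1)^{0·1·11}·(-1)^1·(-1)^0 = -1.
v=31: a=31^1·(≡27), b=31^0·(≡6) mod 31; (27|31)=-1, (6|31)=-1; (−1)^{1·0·15}·(-1)^0·(-1)^1 = -1.
v=11: a=11^-2·(≡9), b=11^0·(≡5) mod 11; (9|11)=+1, (5|11)=+1; (−1)^{-2·0·5}·(+1)^0·(+1)^-2 = +1.
v=2: v_2(a)=-2, v_2(b)=4; units ≡ 1, 3 (mod 8); ε·ε+αω+βω = 0·1+-2·1+4·0 ≡ 0  ⇒  (a,b)_2 = +1.
v=7: a=7^-4·(≡3), b=7^0·(≡2) mod 7; (3|7)=-1, (2|7)=+1; (−1)^{-4·0·3}·(-1)^0·(+1)^-4 = +1.
v=13: a=13^0·(≡7), b=13^-1·(≡4) mod 13; (7|13)=-1, (4|13)=+1; (−1)^{0·-1·6}·(-1)^-1·(+1)^0 = -1.
v=47: a=47^0·(≡36), b=47^2·(≡3) mod 47; (36|47)=+1, (3|47)=+1; (−1)^{0·2·23}·(+1)^2·(+1)^0 = +1.
v=53: a=53^2·(≡37), b=53^0·(≡20) mod 53; (37|53)=+1, (20|53)=-1; (−1)^{2·0·26}·(+1)^0·(-1)^2 = +1.
(45849, 5083 / ℚ) ramifies at {13, 23, 29, 31}: a division algebra.

[13, 23, 29, 31]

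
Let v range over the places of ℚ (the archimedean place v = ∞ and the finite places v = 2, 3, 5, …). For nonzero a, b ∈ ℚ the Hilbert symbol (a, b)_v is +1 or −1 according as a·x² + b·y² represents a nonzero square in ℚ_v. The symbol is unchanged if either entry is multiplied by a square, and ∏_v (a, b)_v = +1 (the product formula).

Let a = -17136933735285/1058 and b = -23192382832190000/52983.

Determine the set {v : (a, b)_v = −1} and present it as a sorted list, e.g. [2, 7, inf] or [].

(a, b) ≡ (-2730, -77) mod (ℚ^×)²; places V = {2, 3, 5, 7, 11, 13, 17, 19, 23, 29, ∞}.
(a,b)_5: α=1, u≡1; β=4, v≡2 (mod 5); (1|5)=+1, (2|5)=-1; sign (−1)^0·+1^4·-1^1 = -1.
(a,b)_11: α=0, u≡5; β=3, v≡1 (mod 11); (5|11)=+1, (1|11)=+1; sign (−1)^0·+1^3·+1^0 = +1.
(a,b)_7: α=1, u≡4; β=-1, v≡6 (mod 7); (4|7)=+1, (6|7)=-1; sign (−1)^1·+1^-1·-1^1 = +1.
(a,b)_3: α=3, u≡2; β=-2, v≡1 (mod 3); (2|3)=-1, (1|3)=+1; sign (−1)^0·-1^-2·+1^3 = +1.
(a,b)_29: α=0, u≡5; β=-2, v≡3 (mod 29); (5|29)=+1, (3|29)=-1; sign (−1)^0·+1^-2·-1^0 = +1.
(a,b)_17: α=2, u≡7; β=0, v≡15 (mod 17); (7|17)=-1, (15|17)=+1; sign (−1)^0·-1^0·+1^2 = +1.
(a,b)_19: α=0, u≡11; β=2, v≡13 (mod 19); (11|19)=+1, (13|19)=-1; sign (−1)^0·+1^2·-1^0 = +1.
(a,b)_23: α=-2, u≡21; β=0, v≡22 (mod 23); (21|23)=-1, (22|23)=-1; sign (−1)^0·-1^0·-1^-2 = +1.
(a,b)_2: α=-1, β=4; u≡3, v≡3 (mod 8); ε(u)ε(v)=1·1, αω(v)=-1·1, βω(u)=4·1; sum ≡ 0  ⇒  +1.
(a,b)_∞: sgn(-2730)=−, sgn(-77)=−, so -1.
(a,b)_13: α=7, u≡5; β=6, v≡4 (mod 13); (5|13)=-1, (4|13)=+1; sign (−1)^0·-1^6·+1^7 = +1.
|Ram(-2730, -77)| = 2, even; anisotropic at {5, ∞}.

[5, inf]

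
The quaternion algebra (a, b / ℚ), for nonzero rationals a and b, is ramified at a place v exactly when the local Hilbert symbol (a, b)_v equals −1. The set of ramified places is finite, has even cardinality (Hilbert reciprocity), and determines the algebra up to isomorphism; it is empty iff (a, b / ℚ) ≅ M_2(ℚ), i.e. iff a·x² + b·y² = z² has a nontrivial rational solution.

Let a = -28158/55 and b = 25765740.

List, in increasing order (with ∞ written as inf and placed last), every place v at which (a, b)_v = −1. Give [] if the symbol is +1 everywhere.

[3, 11]

Mod squares: a ≡ -4290, b ≡ 35. Check v ∈ {∞, 2, 3, 5, 7, 11, 13, 19}.
v=3: a=3^1·(≡1), b=3^2·(≡2) mod 3; (1|3)=+1, (2|3)=-1; (−1)^{1·2·1}·(+1)^2·(-1)^1 = -1.
v=7: a=7^0·(≡4), b=7^1·(≡3) mod 7; (4|7)=+1, (3|7)=-1; (−1)^{0·1·3}·(+1)^1·(-1)^0 = +1.
v=5: a=5^-1·(≡2), b=5^1·(≡3) mod 5; (2|5)=-1, (3|5)=-1; (−1)^{-1·1·2}·(-1)^1·(-1)^-1 = +1.
v=∞: -4290 < 0 and 35 > 0  ⇒  (a,b)_∞ = +1.
v=2: v_2(a)=1, v_2(b)=2; units ≡ 7, 3 (mod 8); ε·ε+αω+βω = 1·1+1·1+2·0 ≡ 0  ⇒  (a,b)_2 = +1.
v=19: a=19^2·(≡1), b=19^0·(≡11) mod 19; (1|19)=+1, (11|19)=+1; (−1)^{2·0·9}·(+1)^0·(+1)^2 = +1.
v=11: a=11^-1·(≡7), b=11^2·(≡2) mod 11; (7|11)=-1, (2|11)=-1; (−1)^{-1·2·5}·(-1)^2·(-1)^-1 = -1.
v=13: a=13^1·(≡6), b=13^2·(≡9) mod 13; (6|13)=-1, (9|13)=+1; (−1)^{1·2·6}·(-1)^2·(+1)^1 = +1.
|Ram(-4290, 35)| = 2, even; anisotropic at {3, 11}.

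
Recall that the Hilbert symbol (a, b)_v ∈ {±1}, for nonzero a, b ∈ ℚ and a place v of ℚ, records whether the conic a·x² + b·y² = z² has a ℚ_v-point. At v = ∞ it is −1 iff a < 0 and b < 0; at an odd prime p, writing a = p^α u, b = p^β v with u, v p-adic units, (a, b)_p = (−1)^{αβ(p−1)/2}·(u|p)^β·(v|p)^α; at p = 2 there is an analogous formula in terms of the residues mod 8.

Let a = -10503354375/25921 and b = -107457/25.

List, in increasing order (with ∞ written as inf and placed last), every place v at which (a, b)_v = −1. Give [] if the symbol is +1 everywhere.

[3, 17, 43, inf]

Mod squares: a ≡ -1867263, b ≡ -2193. Check v ∈ {∞, 2, 3, 5, 7, 17, 19, 23, 41, 43, 47}.
v=∞: -1867263 < 0 and -2193 < 0  ⇒  (a,b)_∞ = -1.
v=7: a=7^-2·(≡1), b=7^2·(≡3) mod 7; (1|7)=+1, (3|7)=-1; (−1)^{-2·2·3}·(+1)^2·(-1)^-2 = +1.
v=3: a=3^3·(≡1), b=3^1·(≡1) mod 3; (1|3)=+1, (1|3)=+1; (−1)^{3·1·1}·(+1)^1·(+1)^3 = -1.
v=5: a=5^4·(≡3), b=5^-2·(≡3) mod 5; (3|5)=-1, (3|5)=-1; (−1)^{4·-2·2}·(-1)^-2·(-1)^4 = +1.
v=43: a=43^0·(≡12), b=43^1·(≡17) mod 43; (12|43)=-1, (17|43)=+1; (−1)^{0·1·21}·(-1)^1·(+1)^0 = -1.
v=47: a=47^1·(≡44), b=47^0·(≡37) mod 47; (44|47)=-1, (37|47)=+1; (−1)^{1·0·23}·(-1)^0·(+1)^1 = +1.
v=23: a=23^-2·(≡19), b=23^0·(≡11) mod 23; (19|23)=-1, (11|23)=-1; (−1)^{-2·0·11}·(-1)^0·(-1)^-2 = +1.
v=17: a=17^1·(≡16), b=17^1·(≡11) mod 17; (16|17)=+1, (11|17)=-1; (−1)^{1·1·8}·(+1)^1·(-1)^1 = -1.
v=19: a=19^1·(≡2), b=19^0·(≡17) mod 19; (2|19)=-1, (17|19)=+1; (−1)^{1·0·9}·(-1)^0·(+1)^1 = +1.
v=2: v_2(a)=0, v_2(b)=0; units ≡ 1, 7 (mod 8); ε·ε+αω+βω = 0·1+0·0+0·0 ≡ 0  ⇒  (a,b)_2 = +1.
v=41: a=41^1·(≡39), b=41^0·(≡10) mod 41; (39|41)=+1, (10|41)=+1; (−1)^{1·0·20}·(+1)^0·(+1)^1 = +1.
Ram(-1867263, -2193) = {3, 17, 43, ∞}; no ℚ_3-point on the conic.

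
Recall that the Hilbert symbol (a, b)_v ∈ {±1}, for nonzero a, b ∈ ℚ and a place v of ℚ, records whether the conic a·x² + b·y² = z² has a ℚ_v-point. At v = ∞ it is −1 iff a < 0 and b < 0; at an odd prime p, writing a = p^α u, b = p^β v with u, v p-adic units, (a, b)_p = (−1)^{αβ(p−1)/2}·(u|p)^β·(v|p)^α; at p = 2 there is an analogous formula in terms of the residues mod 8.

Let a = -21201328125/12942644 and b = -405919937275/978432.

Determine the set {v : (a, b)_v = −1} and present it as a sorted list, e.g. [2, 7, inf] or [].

[2, 5, 17, inf]

Mod squares: a ≡ -62985, b ≡ -1482. Check v ∈ {∞, 2, 3, 5, 7, 11, 13, 17, 19, 23, 31, 41}.
v=3: a=3^3·(≡2), b=3^-1·(≡1) mod 3; (2|3)=-1, (1|3)=+1; (−1)^{3·-1·1}·(-1)^-1·(+1)^3 = +1.
v=11: a=11^-4·(≡3), b=11^0·(≡4) mod 11; (3|11)=+1, (4|11)=+1; (−1)^{-4·0·5}·(+1)^0·(+1)^-4 = +1.
v=23: a=23^2·(≡12), b=23^2·(≡1) mod 23; (12|23)=+1, (1|23)=+1; (−1)^{2·2·11}·(+1)^2·(+1)^2 = +1.
v=7: a=7^0·(≡2), b=7^-2·(≡2) mod 7; (2|7)=+1, (2|7)=+1; (−1)^{0·-2·3}·(+1)^-2·(+1)^0 = +1.
v=13: a=13^-1·(≡4), b=13^-1·(≡10) mod 13; (4|13)=+1, (10|13)=+1; (−1)^{-1·-1·6}·(+1)^-1·(+1)^-1 = +1.
v=∞: -62985 < 0 and -1482 < 0  ⇒  (a,b)_∞ = -1.
v=31: a=31^0·(≡7), b=31^2·(≡17) mod 31; (7|31)=+1, (17|31)=-1; (−1)^{0·2·15}·(+1)^2·(-1)^0 = +1.
v=5: a=5^7·(≡2), b=5^2·(≡2) mod 5; (2|5)=-1, (2|5)=-1; (−1)^{7·2·2}·(-1)^2·(-1)^7 = -1.
v=2: v_2(a)=-2, v_2(b)=-9; units ≡ 7, 3 (mod 8); ε·ε+αω+βω = 1·1+-2·1+-9·0 ≡ 1  ⇒  (a,b)_2 = -1.
v=19: a=19^1·(≡18), b=19^1·(≡9) mod 19; (18|19)=-1, (9|19)=+1; (−1)^{1·1·9}·(-1)^1·(+1)^1 = +1.
v=41: a=41^0·(≡4), b=41^2·(≡11) mod 41; (4|41)=+1, (11|41)=-1; (−1)^{0·2·20}·(+1)^2·(-1)^0 = +1.
v=17: a=17^-1·(≡2), b=17^0·(≡12) mod 17; (2|17)=+1, (12|17)=-1; (−1)^{-1·0·8}·(+1)^0·(-1)^-1 = -1.
(-62985, -1482 / ℚ) ramifies at {2, 5, 17, ∞}: a division algebra.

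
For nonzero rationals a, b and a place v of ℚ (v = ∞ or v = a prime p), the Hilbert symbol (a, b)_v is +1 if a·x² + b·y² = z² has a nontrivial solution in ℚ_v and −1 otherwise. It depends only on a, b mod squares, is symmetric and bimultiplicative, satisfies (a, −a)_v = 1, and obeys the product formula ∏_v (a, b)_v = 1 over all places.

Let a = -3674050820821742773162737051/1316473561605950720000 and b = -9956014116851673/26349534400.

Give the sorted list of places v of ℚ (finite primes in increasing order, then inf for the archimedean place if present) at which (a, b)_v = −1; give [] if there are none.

Mod squares: a ≡ -102, b ≡ -323. Check v ∈ {∞, 2, 3, 5, 7, 13, 17, 19, 23, 37}.
v=17: a=17^5·(≡5), b=17^3·(≡8) mod 17; (5|17)=-1, (8|17)=+1; (−1)^{5·3·8}·(-1)^3·(+1)^5 = -1.
v=37: a=37^-2·(≡4), b=37^0·(≡27) mod 37; (4|37)=+1, (27|37)=+1; (−1)^{-2·0·18}·(+1)^0·(+1)^-2 = +1.
v=23: a=23^10·(≡1), b=23^6·(≡22) mod 23; (1|23)=+1, (22|23)=-1; (−1)^{10·6·11}·(+1)^6·(-1)^10 = +1.
v=2: v_2(a)=-11, v_2(b)=-6; units ≡ 5, 5 (mod 8); ε·ε+αω+βω = 0·0+-11·1+-6·1 ≡ 1  ⇒  (a,b)_2 = -1.
v=∞: -102 < 0 and -323 < 0  ⇒  (a,b)_∞ = -1.
v=3: a=3^7·(≡2), b=3^4·(≡1) mod 3; (2|3)=-1, (1|3)=+1; (−1)^{7·4·1}·(-1)^4·(+1)^7 = +1.
v=7: a=7^-8·(≡5), b=7^-4·(≡6) mod 7; (5|7)=-1, (6|7)=-1; (−1)^{-8·-4·3}·(-1)^-4·(-1)^-8 = +1.
v=5: a=5^-4·(≡2), b=5^-2·(≡2) mod 5; (2|5)=-1, (2|5)=-1; (−1)^{-4·-2·2}·(-1)^-2·(-1)^-4 = +1.
v=13: a=13^4·(≡7), b=13^2·(≡6) mod 13; (7|13)=-1, (6|13)=-1; (−1)^{4·2·6}·(-1)^2·(-1)^4 = +1.
v=19: a=19^-4·(≡3), b=19^-3·(≡12) mod 19; (3|19)=-1, (12|19)=-1; (−1)^{-4·-3·9}·(-1)^-3·(-1)^-4 = -1.
|Ram(-102, -323)| = 4, even; anisotropic at {2, 17, 19, ∞}.

[2, 17, 19, inf]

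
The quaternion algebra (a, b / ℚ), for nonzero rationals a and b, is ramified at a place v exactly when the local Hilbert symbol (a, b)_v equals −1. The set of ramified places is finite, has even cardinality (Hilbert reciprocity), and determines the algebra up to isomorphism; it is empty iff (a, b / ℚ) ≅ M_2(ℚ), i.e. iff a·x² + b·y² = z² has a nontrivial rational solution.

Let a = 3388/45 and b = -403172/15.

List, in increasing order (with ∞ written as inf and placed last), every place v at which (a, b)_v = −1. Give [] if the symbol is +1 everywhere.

[3, 5]

(a, b) ≡ (35, -255) mod (ℚ^×)²; places V = {2, 3, 5, 7, 11, 17, ∞}.
(a,b)_11: α=2, u≡6; β=2, v≡3 (mod 11); (6|11)=-1, (3|11)=+1; sign (−1)^0·-1^2·+1^2 = +1.
(a,b)_7: α=1, u≡5; β=2, v≡4 (mod 7); (5|7)=-1, (4|7)=+1; sign (−1)^0·-1^2·+1^1 = +1.
(a,b)_2: α=2, β=2; u≡3, v≡1 (mod 8); ε(u)ε(v)=1·0, αω(v)=2·0, βω(u)=2·1; sum ≡ 0  ⇒  +1.
(a,b)_∞: sgn(35)=+, sgn(-255)=−, so +1.
(a,b)_5: α=-1, u≡2; β=-1, v≡1 (mod 5); (2|5)=-1, (1|5)=+1; sign (−1)^0·-1^-1·+1^-1 = -1.
(a,b)_3: α=-2, u≡2; β=-1, v≡2 (mod 3); (2|3)=-1, (2|3)=-1; sign (−1)^0·-1^-1·-1^-2 = -1.
(a,b)_17: α=0, u≡2; β=1, v≡9 (mod 17); (2|17)=+1, (9|17)=+1; sign (−1)^0·+1^1·+1^0 = +1.
(35, -255 / ℚ) ramifies at {3, 5}: a division algebra.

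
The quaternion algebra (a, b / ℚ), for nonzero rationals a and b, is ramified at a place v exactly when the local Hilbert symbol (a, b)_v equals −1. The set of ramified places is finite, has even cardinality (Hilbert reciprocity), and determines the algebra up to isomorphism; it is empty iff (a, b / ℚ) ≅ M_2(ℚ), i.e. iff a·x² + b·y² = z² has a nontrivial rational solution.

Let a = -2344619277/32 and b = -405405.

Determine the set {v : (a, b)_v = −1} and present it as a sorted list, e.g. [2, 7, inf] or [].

[3, 13, 17, inf]

Mod squares: a ≡ -14586, b ≡ -5005. Check v ∈ {∞, 2, 3, 5, 7, 11, 13, 17}.
v=2: v_2(a)=-5, v_2(b)=0; units ≡ 3, 3 (mod 8); ε·ε+αω+βω = 1·1+-5·1+0·1 ≡ 0  ⇒  (a,b)_2 = +1.
v=13: a=13^1·(≡9), b=13^1·(≡2) mod 13; (9|13)=+1, (2|13)=-1; (−1)^{1·1·6}·(+1)^1·(-1)^1 = -1.
v=5: a=5^0·(≡4), b=5^1·(≡4) mod 5; (4|5)=+1, (4|5)=+1; (−1)^{0·1·2}·(+1)^1·(+1)^0 = +1.
v=11: a=11^1·(≡9), b=11^1·(≡6) mod 11; (9|11)=+1, (6|11)=-1; (−1)^{1·1·5}·(+1)^1·(-1)^1 = +1.
v=7: a=7^2·(≡4), b=7^1·(≡3) mod 7; (4|7)=+1, (3|7)=-1; (−1)^{2·1·3}·(+1)^1·(-1)^2 = +1.
v=3: a=3^9·(≡1), b=3^4·(≡2) mod 3; (1|3)=+1, (2|3)=-1; (−1)^{9·4·1}·(+1)^4·(-1)^9 = -1.
v=17: a=17^1·(≡4), b=17^0·(≡11) mod 17; (4|17)=+1, (11|17)=-1; (−1)^{1·0·8}·(+1)^0·(-1)^1 = -1.
v=∞: -14586 < 0 and -5005 < 0  ⇒  (a,b)_∞ = -1.
(-14586, -5005 / ℚ) ramifies at {3, 13, 17, ∞}: a division algebra.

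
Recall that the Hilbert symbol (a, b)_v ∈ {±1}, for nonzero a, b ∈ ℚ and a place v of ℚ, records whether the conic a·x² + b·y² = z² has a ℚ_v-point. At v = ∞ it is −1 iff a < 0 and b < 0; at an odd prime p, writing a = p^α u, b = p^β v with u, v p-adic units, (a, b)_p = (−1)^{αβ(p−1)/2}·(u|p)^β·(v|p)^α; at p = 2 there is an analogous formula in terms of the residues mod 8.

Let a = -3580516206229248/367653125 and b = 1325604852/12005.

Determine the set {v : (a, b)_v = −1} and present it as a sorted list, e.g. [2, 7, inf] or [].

Mod squares: a ≡ -715, b ≡ 65. Check v ∈ {∞, 2, 3, 5, 7, 11, 13, 17}.
v=17: a=17^0·(≡4), b=17^2·(≡10) mod 17; (4|17)=+1, (10|17)=-1; (−1)^{0·2·8}·(+1)^2·(-1)^0 = +1.
v=11: a=11^3·(≡9), b=11^2·(≡7) mod 11; (9|11)=+1, (7|11)=-1; (−1)^{3·2·5}·(+1)^2·(-1)^3 = -1.
v=7: a=7^-6·(≡5), b=7^-4·(≡1) mod 7; (5|7)=-1, (1|7)=+1; (−1)^{-6·-4·3}·(-1)^-4·(+1)^-6 = +1.
v=13: a=13^3·(≡3), b=13^1·(≡8) mod 13; (3|13)=+1, (8|13)=-1; (−1)^{3·1·6}·(+1)^1·(-1)^3 = -1.
v=2: v_2(a)=8, v_2(b)=2; units ≡ 5, 1 (mod 8); ε·ε+αω+βω = 0·0+8·0+2·1 ≡ 0  ⇒  (a,b)_2 = +1.
v=∞: -715 < 0 and 65 > 0  ⇒  (a,b)_∞ = +1.
v=3: a=3^14·(≡2), b=3^6·(≡2) mod 3; (2|3)=-1, (2|3)=-1; (−1)^{14·6·1}·(-1)^6·(-1)^14 = +1.
v=5: a=5^-5·(≡3), b=5^-1·(≡2) mod 5; (3|5)=-1, (2|5)=-1; (−1)^{-5·-1·2}·(-1)^-1·(-1)^-5 = +1.
(-715, 65 / ℚ) ramifies at {11, 13}: a division algebra.

[11, 13]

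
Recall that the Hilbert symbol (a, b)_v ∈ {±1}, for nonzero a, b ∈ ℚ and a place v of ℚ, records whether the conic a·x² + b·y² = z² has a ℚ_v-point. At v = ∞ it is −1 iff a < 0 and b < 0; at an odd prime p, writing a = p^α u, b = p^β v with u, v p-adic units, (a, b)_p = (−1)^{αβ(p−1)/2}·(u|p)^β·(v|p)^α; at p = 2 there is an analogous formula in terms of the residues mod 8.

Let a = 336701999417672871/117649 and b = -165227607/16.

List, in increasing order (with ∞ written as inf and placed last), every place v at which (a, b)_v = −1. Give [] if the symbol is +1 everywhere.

[3, 23]

(a, b) ≡ (111, -2039847) mod (ℚ^×)²; places V = {2, 3, 7, 17, 23, 37, 47, ∞}.
(a,b)_3: α=9, u≡1; β=5, v≡1 (mod 3); (1|3)=+1, (1|3)=+1; sign (−1)^1·+1^5·+1^9 = -1.
(a,b)_23: α=2, u≡7; β=1, v≡5 (mod 23); (7|23)=-1, (5|23)=-1; sign (−1)^0·-1^1·-1^2 = -1.
(a,b)_∞: sgn(111)=+, sgn(-2039847)=−, so +1.
(a,b)_37: α=3, u≡3; β=1, v≡25 (mod 37); (3|37)=+1, (25|37)=+1; sign (−1)^0·+1^1·+1^3 = +1.
(a,b)_7: α=-6, u≡3; β=0, v≡4 (mod 7); (3|7)=-1, (4|7)=+1; sign (−1)^0·-1^0·+1^-6 = +1.
(a,b)_17: α=2, u≡1; β=1, v≡14 (mod 17); (1|17)=+1, (14|17)=-1; sign (−1)^0·+1^1·-1^2 = +1.
(a,b)_2: α=0, β=-4; u≡7, v≡1 (mod 8); ε(u)ε(v)=1·0, αω(v)=0·0, βω(u)=-4·0; sum ≡ 0  ⇒  +1.
(a,b)_47: α=2, u≡2; β=1, v≡28 (mod 47); (2|47)=+1, (28|47)=+1; sign (−1)^0·+1^1·+1^2 = +1.
(111, -2039847 / ℚ) ramifies at {3, 23}: a division algebra.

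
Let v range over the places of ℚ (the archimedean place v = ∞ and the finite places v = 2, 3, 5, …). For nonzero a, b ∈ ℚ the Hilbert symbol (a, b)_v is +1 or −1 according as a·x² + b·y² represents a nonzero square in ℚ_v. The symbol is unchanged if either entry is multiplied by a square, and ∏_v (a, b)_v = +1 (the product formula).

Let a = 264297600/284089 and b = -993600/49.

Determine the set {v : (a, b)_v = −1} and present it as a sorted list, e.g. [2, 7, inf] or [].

(a, b) ≡ (18354, -69) mod (ℚ^×)²; places V = {2, 3, 5, 7, 13, 19, 23, 41, ∞}.
(a,b)_23: α=1, u≡2; β=1, v≡21 (mod 23); (2|23)=+1, (21|23)=-1; sign (−1)^1·+1^1·-1^1 = +1.
(a,b)_3: α=3, u≡1; β=3, v≡1 (mod 3); (1|3)=+1, (1|3)=+1; sign (−1)^1·+1^3·+1^3 = -1.
(a,b)_∞: sgn(18354)=+, sgn(-69)=−, so +1.
(a,b)_19: α=1, u≡6; β=0, v≡16 (mod 19); (6|19)=+1, (16|19)=+1; sign (−1)^0·+1^0·+1^1 = +1.
(a,b)_7: α=1, u≡4; β=-2, v≡1 (mod 7); (4|7)=+1, (1|7)=+1; sign (−1)^0·+1^-2·+1^1 = +1.
(a,b)_13: α=-2, u≡2; β=0, v≡12 (mod 13); (2|13)=-1, (12|13)=+1; sign (−1)^0·-1^0·+1^-2 = +1.
(a,b)_2: α=7, β=6; u≡1, v≡3 (mod 8); ε(u)ε(v)=0·1, αω(v)=7·1, βω(u)=6·0; sum ≡ 1  ⇒  -1.
(a,b)_41: α=-2, u≡24; β=0, v≡30 (mod 41); (24|41)=-1, (30|41)=-1; sign (−1)^0·-1^0·-1^-2 = +1.
(a,b)_5: α=2, u≡1; β=2, v≡4 (mod 5); (1|5)=+1, (4|5)=+1; sign (−1)^0·+1^2·+1^2 = +1.
Ram(18354, -69) = {2, 3}; no ℚ_2-point on the conic.

[2, 3]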